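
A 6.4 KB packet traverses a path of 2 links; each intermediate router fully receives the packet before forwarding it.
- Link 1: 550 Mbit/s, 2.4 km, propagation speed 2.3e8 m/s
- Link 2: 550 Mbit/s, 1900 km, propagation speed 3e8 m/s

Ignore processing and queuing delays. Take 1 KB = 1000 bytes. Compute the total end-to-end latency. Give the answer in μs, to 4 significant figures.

L = 51200 bits.
Transmission delay per hop = L/R = 51200/550000000 = 93.0909 μs; 2 hops → 186.182 μs.
Propagation delays (d/s per hop): 10.4348, 6333.33 μs; sum = 6343.77 μs.
End-to-end = 6530 μs.

6530 μs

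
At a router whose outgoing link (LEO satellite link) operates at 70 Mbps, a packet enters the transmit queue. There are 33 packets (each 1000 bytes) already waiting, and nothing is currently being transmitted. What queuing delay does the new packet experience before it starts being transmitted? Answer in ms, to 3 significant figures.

3.77 ms

Each queued packet: L/R = 8000/70000000 = 0.114286 ms.
33 queued → 3.77143 ms.
Queuing delay = 3.77 ms.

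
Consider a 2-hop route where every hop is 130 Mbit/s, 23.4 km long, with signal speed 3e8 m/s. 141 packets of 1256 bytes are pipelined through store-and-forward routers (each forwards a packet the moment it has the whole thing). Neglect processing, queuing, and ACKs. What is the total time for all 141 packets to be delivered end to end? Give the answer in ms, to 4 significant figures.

Per-hop transmission t_tx = L/R = 10048/130000000 = 0.0772923 ms.
Per-hop propagation t_prop = 23400/300000000 = 0.078 ms.
Pipeline fill: first packet needs 2·t_tx to clear all hops; remaining 140 packets each add one t_tx.
Total = (2+141-1)·t_tx + 2·t_prop = 142·0.0772923 + 2·0.078 = 11.13 ms.

11.13 ms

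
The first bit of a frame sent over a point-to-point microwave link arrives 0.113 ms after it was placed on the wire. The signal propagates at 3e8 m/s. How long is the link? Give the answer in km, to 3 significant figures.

33.9 km

d = s × t_prop = 300000000 × 0.000113 = 33.9 km.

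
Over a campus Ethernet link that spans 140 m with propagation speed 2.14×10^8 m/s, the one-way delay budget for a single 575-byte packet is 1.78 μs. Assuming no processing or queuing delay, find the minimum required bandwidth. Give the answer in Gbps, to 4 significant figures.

L = 4600 bits.
Propagation delay = 140 / 214000000 = 0.654206 μs.
Transmission budget = 1.78 − 0.654206 = 1.12579 μs.
R ≥ L / t_tx = 4600 bits / 1.12579e-06 s = 4.086 Gbps.

4.086 Gbps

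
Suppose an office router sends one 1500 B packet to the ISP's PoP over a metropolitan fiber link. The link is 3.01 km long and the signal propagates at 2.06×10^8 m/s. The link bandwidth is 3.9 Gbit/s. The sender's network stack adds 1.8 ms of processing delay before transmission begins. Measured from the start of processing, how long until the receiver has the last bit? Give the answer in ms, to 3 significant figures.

L = 1500 × 8 = 12000 bits.
Transmission delay = L/R = 12000 / 3900000000 = 0.00307692 ms.
Propagation delay = d/s = 3010 m / 206000000 m/s = 0.0146117 ms.
Plus processing delay 1.8 ms = 1.8 ms.
Total = 1.82 ms.

1.82 ms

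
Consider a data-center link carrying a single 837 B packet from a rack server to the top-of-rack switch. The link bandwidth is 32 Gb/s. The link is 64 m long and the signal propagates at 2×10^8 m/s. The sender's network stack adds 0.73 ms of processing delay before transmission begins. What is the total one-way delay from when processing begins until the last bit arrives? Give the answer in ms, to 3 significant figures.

0.731 ms

L = 837 × 8 = 6696 bits.
Transmission delay = L/R = 6696 / 32000000000 = 0.00020925 ms.
Propagation delay = d/s = 64 m / 200000000 m/s = 0.00032 ms.
Plus processing delay 0.73 ms = 0.73 ms.
Total = 0.731 ms.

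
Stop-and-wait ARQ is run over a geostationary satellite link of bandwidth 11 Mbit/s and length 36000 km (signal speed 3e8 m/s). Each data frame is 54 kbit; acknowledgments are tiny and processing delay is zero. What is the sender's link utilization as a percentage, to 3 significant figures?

t_tx = L/R = 54000/11000000 = 0.00490909 s.
t_prop = 36000000/300000000 = 0.12 s; RTT = 0.24 s.
Cycle = t_tx + RTT = 0.244909 s.
Utilization = t_tx / cycle = 0.00490909/0.244909 = 2.00 %.

2.00 %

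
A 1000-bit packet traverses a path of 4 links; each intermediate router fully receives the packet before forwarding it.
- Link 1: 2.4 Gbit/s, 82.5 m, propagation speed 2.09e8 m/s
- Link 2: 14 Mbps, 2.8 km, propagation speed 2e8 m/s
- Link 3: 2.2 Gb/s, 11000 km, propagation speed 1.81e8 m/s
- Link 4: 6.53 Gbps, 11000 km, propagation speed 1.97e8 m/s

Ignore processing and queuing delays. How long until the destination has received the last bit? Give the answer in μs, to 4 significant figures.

116700 μs

Transmission delays (L/R per hop): 0.416667, 71.4286, 0.454545, 0.153139 μs; sum = 72.4529 μs.
Propagation delays (d/s per hop): 0.394737, 14, 60773.5, 55837.6 μs; sum = 116625 μs.
End-to-end = 116700 μs.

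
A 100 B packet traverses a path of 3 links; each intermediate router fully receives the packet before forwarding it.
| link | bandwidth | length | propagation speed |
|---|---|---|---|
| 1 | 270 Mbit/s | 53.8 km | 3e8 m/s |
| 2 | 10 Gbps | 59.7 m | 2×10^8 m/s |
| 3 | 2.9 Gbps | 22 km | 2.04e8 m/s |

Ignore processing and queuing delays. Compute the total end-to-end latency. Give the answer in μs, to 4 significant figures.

290.8 μs

L = 100 × 8 = 800 bits.
Transmission delays (L/R per hop): 2.96296, 0.08, 0.275862 μs; sum = 3.31883 μs.
Propagation delays (d/s per hop): 179.333, 0.2985, 107.843 μs; sum = 287.475 μs.
End-to-end = 290.8 μs.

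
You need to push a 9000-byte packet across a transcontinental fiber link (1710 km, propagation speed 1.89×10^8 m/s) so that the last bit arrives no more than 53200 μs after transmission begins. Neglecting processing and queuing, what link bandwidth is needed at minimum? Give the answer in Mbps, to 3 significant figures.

L = 72000 bits.
Propagation delay = 1710000 / 189000000 = 9047.62 μs.
Transmission budget = 53200 − 9047.62 = 44152.4 μs.
R ≥ L / t_tx = 72000 bits / 0.0441524 s = 1.63 Mbps.

1.63 Mbps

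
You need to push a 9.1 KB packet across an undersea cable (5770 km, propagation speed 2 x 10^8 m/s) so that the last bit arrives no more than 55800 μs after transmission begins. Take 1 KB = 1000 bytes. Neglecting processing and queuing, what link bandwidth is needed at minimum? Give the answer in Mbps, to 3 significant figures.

L = 72800 bits.
Propagation delay = 5770000 / 200000000 = 28850 μs.
Transmission budget = 55800 − 28850 = 26950 μs.
R ≥ L / t_tx = 72800 bits / 0.02695 s = 2.70 Mbps.

2.70 Mbps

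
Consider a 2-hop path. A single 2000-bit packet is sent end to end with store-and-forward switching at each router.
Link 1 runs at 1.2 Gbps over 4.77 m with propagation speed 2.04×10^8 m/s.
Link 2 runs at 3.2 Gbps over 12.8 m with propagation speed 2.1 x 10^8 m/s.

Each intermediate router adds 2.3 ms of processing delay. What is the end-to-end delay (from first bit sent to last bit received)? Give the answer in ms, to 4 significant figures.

Transmission delays (L/R per hop): 0.00166667, 0.000625 ms; sum = 0.00229167 ms.
Propagation delays (d/s per hop): 2.33824e-05, 6.09524e-05 ms; sum = 8.43347e-05 ms.
Processing at 1 router(s): 1 × 2.3 ms = 2.3 ms.
End-to-end = 2.302 ms.

2.302 ms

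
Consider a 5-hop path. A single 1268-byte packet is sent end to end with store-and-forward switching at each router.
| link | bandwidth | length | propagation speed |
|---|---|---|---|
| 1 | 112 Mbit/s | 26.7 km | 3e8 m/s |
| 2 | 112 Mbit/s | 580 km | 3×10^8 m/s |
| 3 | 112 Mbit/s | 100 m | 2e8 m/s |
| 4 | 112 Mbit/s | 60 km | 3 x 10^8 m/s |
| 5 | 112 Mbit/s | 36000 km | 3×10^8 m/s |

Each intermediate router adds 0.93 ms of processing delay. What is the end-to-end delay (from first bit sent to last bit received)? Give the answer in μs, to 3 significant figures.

126000 μs

L = 1268 × 8 = 10144 bits.
Transmission delay per hop = L/R = 10144/112000000 = 90.5714 μs; 5 hops → 452.857 μs.
Propagation delays (d/s per hop): 89, 1933.33, 0.5, 200, 120000 μs; sum = 122223 μs.
Processing at 4 router(s): 4 × 0.93 ms = 3720 μs.
End-to-end = 126000 μs.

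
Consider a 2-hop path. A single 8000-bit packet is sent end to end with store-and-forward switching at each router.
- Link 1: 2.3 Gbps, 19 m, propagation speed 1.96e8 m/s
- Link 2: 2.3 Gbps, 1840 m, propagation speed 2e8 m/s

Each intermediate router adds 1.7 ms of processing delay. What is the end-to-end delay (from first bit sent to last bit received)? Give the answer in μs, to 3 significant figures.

Transmission delay per hop = L/R = 8000/2300000000 = 3.47826 μs; 2 hops → 6.95652 μs.
Propagation delays (d/s per hop): 0.0969388, 9.2 μs; sum = 9.29694 μs.
Processing at 1 router(s): 1 × 1.7 ms = 1700 μs.
End-to-end = 1720 μs.

1720 μs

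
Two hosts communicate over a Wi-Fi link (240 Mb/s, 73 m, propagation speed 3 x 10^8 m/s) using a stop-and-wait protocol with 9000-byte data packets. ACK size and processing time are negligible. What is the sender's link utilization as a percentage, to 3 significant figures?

t_tx = L/R = 72000/240000000 = 0.0003 s.
t_prop = 73/300000000 = 2.43333e-07 s; RTT = 4.86667e-07 s.
Cycle = t_tx + RTT = 0.000300487 s.
Utilization = t_tx / cycle = 0.0003/0.000300487 = 99.8 %.

99.8 %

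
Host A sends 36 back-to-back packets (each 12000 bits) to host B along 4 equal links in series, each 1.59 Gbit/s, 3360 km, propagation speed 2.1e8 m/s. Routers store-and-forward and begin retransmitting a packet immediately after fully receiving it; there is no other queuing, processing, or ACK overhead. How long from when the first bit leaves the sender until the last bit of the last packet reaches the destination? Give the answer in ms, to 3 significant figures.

Per-hop transmission t_tx = L/R = 12000/1590000000 = 0.00754717 ms.
Per-hop propagation t_prop = 3360000/210000000 = 16 ms.
Pipeline fill: first packet needs 4·t_tx to clear all hops; remaining 35 packets each add one t_tx.
Total = (4+36-1)·t_tx + 4·t_prop = 39·0.00754717 + 4·16 = 64.3 ms.

64.3 ms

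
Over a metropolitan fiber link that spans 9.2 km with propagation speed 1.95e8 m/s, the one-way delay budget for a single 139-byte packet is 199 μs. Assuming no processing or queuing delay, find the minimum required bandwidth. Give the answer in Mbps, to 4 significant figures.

7.324 Mbps

L = 1112 bits.
Propagation delay = 9200 / 195000000 = 47.1795 μs.
Transmission budget = 199 − 47.1795 = 151.821 μs.
R ≥ L / t_tx = 1112 bits / 0.000151821 s = 7.324 Mbps.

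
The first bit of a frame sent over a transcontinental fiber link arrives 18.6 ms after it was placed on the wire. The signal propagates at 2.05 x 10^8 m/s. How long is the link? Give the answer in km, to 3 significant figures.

d = s × t_prop = 2.05e+08 × 0.0186 = 3810 km.

3810 km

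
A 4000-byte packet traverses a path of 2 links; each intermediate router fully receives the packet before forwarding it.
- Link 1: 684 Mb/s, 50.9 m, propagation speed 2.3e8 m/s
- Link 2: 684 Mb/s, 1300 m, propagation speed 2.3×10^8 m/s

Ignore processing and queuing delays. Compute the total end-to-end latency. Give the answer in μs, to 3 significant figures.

99.4 μs

L = 4000 × 8 = 32000 bits.
Transmission delay per hop = L/R = 32000/684000000 = 46.7836 μs; 2 hops → 93.5673 μs.
Propagation delays (d/s per hop): 0.221304, 5.65217 μs; sum = 5.87348 μs.
End-to-end = 99.4 μs.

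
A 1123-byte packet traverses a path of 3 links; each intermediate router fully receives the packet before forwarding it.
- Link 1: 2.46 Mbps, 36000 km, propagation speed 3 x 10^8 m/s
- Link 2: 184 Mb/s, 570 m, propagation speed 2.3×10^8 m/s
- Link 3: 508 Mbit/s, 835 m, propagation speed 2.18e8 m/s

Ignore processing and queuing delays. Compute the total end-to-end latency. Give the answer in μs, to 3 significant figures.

L = 1123 × 8 = 8984 bits.
Transmission delays (L/R per hop): 3652.03, 48.8261, 17.685 μs; sum = 3718.54 μs.
Propagation delays (d/s per hop): 120000, 2.47826, 3.83028 μs; sum = 120006 μs.
End-to-end = 124000 μs.

124000 μs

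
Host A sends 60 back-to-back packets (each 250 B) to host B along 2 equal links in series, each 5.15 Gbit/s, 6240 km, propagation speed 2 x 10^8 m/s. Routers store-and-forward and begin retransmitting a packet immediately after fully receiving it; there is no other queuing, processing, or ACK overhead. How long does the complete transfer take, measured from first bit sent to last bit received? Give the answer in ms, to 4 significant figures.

62.42 ms

Per-hop transmission t_tx = L/R = 2000/5150000000 = 0.00038835 ms.
Per-hop propagation t_prop = 6240000/200000000 = 31.2 ms.
Pipeline fill: first packet needs 2·t_tx to clear all hops; remaining 59 packets each add one t_tx.
Total = (2+60-1)·t_tx + 2·t_prop = 61·0.00038835 + 2·31.2 = 62.42 ms.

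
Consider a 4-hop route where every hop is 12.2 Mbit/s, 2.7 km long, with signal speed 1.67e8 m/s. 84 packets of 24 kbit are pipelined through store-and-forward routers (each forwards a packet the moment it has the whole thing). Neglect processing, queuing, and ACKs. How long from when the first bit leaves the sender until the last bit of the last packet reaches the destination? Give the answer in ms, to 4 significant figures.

171.2 ms

Per-hop transmission t_tx = L/R = 24000/12200000 = 1.96721 ms.
Per-hop propagation t_prop = 2700/167000000 = 0.0161677 ms.
Pipeline fill: first packet needs 4·t_tx to clear all hops; remaining 83 packets each add one t_tx.
Total = (4+84-1)·t_tx + 4·t_prop = 87·1.96721 + 4·0.0161677 = 171.2 ms.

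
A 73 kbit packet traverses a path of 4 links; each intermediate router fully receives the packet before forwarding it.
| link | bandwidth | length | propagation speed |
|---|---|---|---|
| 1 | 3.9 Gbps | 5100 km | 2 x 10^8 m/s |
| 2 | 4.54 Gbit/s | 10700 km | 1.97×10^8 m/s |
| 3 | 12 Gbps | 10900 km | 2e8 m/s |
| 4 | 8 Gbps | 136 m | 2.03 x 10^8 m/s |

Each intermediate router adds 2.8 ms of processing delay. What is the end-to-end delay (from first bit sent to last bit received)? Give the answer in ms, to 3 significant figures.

L = 73000 bits.
Transmission delays (L/R per hop): 0.0187179, 0.0160793, 0.00608333, 0.009125 ms; sum = 0.0500056 ms.
Propagation delays (d/s per hop): 25.5, 54.3147, 54.5, 0.000669951 ms; sum = 134.315 ms.
Processing at 3 router(s): 3 × 2.8 ms = 8.4 ms.
End-to-end = 143 ms.

143 ms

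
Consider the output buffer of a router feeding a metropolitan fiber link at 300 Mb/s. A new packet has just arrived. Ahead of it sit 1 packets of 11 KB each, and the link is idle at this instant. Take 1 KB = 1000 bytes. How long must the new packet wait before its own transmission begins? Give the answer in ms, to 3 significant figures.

0.293 ms

Each queued packet: L/R = 88000/300000000 = 0.293333 ms.
1 queued → 0.293333 ms.
Queuing delay = 0.293 ms.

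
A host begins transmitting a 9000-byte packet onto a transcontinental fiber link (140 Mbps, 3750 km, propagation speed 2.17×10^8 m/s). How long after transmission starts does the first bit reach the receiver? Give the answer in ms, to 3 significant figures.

17.3 ms

First bit experiences only propagation delay: d/s = 3750000/217000000 = 17.3 ms.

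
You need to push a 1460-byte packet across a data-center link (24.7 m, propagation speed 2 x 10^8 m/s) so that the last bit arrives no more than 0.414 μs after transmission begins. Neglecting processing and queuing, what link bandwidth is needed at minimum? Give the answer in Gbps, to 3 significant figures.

40.2 Gbps

L = 11680 bits.
Propagation delay = 24.7 / 200000000 = 0.1235 μs.
Transmission budget = 0.414 − 0.1235 = 0.2905 μs.
R ≥ L / t_tx = 11680 bits / 2.905e-07 s = 40.2 Gbps.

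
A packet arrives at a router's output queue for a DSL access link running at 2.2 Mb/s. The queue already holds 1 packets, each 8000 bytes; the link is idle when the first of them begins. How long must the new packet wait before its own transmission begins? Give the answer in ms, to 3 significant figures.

Each queued packet: L/R = 64000/2200000 = 29.0909 ms.
1 queued → 29.0909 ms.
Queuing delay = 29.1 ms.

29.1 ms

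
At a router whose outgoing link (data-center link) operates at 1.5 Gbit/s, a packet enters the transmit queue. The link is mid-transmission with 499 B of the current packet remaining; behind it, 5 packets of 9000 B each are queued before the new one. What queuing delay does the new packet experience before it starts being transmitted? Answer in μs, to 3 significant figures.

243 μs

Each queued packet: L/R = 72000/1500000000 = 48 μs.
5 queued → 240 μs.
Plus remaining 3992 bits of current packet: 2.66133 μs.
Queuing delay = 243 μs.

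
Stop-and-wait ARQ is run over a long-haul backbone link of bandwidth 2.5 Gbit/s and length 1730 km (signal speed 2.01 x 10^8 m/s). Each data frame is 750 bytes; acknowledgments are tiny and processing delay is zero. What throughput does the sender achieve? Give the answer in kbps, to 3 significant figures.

t_tx = L/R = 6000/2500000000 = 2.4e-06 s.
t_prop = 1730000/2.01e+08 = 0.00860697 s; RTT = 0.0172139 s.
Cycle = t_tx + RTT = 0.0172163 s.
Throughput = L / cycle = 6000 / 0.0172163 = 349 kbps.

349 kbps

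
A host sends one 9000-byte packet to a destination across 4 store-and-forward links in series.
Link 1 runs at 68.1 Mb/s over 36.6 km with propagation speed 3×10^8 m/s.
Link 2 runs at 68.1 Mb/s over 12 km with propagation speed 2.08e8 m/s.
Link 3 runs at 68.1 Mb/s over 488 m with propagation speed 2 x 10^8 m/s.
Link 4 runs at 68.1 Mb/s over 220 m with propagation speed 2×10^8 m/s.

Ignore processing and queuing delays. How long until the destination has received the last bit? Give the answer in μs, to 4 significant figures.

L = 9000 × 8 = 72000 bits.
Transmission delay per hop = L/R = 72000/68100000 = 1057.27 μs; 4 hops → 4229.07 μs.
Propagation delays (d/s per hop): 122, 57.6923, 2.44, 1.1 μs; sum = 183.232 μs.
End-to-end = 4412 μs.

4412 μs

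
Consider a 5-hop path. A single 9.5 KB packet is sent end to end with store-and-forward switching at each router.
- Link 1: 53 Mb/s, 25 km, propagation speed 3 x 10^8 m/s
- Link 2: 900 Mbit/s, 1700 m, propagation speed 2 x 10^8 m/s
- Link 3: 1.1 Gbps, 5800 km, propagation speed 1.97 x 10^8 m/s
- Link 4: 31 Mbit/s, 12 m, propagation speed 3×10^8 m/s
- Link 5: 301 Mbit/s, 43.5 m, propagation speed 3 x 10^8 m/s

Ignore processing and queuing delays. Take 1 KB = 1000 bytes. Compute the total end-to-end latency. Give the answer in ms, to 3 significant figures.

L = 76000 bits.
Transmission delays (L/R per hop): 1.43396, 0.0844444, 0.0690909, 2.45161, 0.252492 ms; sum = 4.2916 ms.
Propagation delays (d/s per hop): 0.0833333, 0.0085, 29.4416, 4e-05, 0.000145 ms; sum = 29.5336 ms.
End-to-end = 33.8 ms.

33.8 ms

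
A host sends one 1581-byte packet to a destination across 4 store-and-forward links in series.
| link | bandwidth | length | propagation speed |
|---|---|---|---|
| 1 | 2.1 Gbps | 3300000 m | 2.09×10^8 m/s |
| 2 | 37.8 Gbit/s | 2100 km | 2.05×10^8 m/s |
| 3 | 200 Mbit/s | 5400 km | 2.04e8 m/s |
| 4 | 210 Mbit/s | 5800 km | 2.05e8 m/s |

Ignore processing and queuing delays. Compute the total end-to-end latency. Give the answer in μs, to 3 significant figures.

L = 1581 × 8 = 12648 bits.
Transmission delays (L/R per hop): 6.02286, 0.334603, 63.24, 60.2286 μs; sum = 129.826 μs.
Propagation delays (d/s per hop): 15789.5, 10243.9, 26470.6, 28292.7 μs; sum = 80796.6 μs.
End-to-end = 80900 μs.

80900 μs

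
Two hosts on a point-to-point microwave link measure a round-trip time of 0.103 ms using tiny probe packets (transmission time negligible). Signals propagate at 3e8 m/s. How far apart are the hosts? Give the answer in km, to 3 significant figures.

One-way propagation = RTT/2 = 0.0515 ms.
d = s × t = 300000000 × 5.15e-05 = 15.5 km.

15.5 km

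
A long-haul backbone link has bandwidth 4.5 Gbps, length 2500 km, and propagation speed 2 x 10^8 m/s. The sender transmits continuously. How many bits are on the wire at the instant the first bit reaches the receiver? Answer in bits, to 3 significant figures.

Propagation delay = 2500000 / 200000000 = 0.0125 s.
BDP = R × t_prop = 4500000000 × 0.0125 = 56250000 bits.

56300000 bits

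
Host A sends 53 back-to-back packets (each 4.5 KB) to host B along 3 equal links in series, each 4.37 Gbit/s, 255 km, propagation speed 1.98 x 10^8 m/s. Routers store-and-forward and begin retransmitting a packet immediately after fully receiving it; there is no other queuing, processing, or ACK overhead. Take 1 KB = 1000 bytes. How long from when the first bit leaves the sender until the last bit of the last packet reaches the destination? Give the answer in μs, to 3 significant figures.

Per-hop transmission t_tx = L/R = 36000/4370000000 = 8.23799 μs.
Per-hop propagation t_prop = 255000/198000000 = 1287.88 μs.
Pipeline fill: first packet needs 3·t_tx to clear all hops; remaining 52 packets each add one t_tx.
Total = (3+53-1)·t_tx + 3·t_prop = 55·8.23799 + 3·1287.88 = 4320 μs.

4320 μs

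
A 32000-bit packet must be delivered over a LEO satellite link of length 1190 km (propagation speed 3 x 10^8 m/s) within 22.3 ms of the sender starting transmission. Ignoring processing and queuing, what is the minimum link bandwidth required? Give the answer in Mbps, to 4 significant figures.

Propagation delay = 1190000 / 300000000 = 3.96667 ms.
Transmission budget = 22.3 − 3.96667 = 18.3333 ms.
R ≥ L / t_tx = 32000 bits / 0.0183333 s = 1.745 Mbps.

1.745 Mbps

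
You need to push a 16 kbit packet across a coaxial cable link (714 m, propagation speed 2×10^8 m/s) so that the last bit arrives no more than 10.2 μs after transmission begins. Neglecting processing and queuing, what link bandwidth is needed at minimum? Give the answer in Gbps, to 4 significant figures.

2.413 Gbps

Propagation delay = 714 / 200000000 = 3.57 μs.
Transmission budget = 10.2 − 3.57 = 6.63 μs.
R ≥ L / t_tx = 16000 bits / 6.63e-06 s = 2.413 Gbps.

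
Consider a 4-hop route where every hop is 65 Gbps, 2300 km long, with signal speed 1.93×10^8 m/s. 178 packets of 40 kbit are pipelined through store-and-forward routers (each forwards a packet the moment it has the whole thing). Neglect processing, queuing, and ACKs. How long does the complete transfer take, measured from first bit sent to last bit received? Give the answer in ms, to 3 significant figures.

Per-hop transmission t_tx = L/R = 40000/65000000000 = 0.000615385 ms.
Per-hop propagation t_prop = 2300000/193000000 = 11.9171 ms.
Pipeline fill: first packet needs 4·t_tx to clear all hops; remaining 177 packets each add one t_tx.
Total = (4+178-1)·t_tx + 4·t_prop = 181·0.000615385 + 4·11.9171 = 47.8 ms.

47.8 ms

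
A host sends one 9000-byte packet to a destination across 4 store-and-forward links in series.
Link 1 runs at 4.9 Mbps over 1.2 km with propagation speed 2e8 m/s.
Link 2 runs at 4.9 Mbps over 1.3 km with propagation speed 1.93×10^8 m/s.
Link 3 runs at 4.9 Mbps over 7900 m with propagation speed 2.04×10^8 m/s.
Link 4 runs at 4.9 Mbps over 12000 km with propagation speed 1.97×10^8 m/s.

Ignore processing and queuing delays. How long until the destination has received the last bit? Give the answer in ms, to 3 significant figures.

L = 9000 × 8 = 72000 bits.
Transmission delay per hop = L/R = 72000/4900000 = 14.6939 ms; 4 hops → 58.7755 ms.
Propagation delays (d/s per hop): 0.006, 0.00673575, 0.0387255, 60.9137 ms; sum = 60.9652 ms.
End-to-end = 120 ms.

120 ms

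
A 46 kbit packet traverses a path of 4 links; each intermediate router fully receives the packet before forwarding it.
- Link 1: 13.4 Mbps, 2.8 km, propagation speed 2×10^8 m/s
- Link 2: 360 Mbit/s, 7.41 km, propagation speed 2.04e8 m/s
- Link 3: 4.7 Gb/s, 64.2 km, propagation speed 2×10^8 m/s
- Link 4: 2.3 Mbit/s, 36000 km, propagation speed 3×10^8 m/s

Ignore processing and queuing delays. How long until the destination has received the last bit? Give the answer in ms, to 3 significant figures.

144 ms

L = 46000 bits.
Transmission delays (L/R per hop): 3.43284, 0.127778, 0.00978723, 20 ms; sum = 23.5704 ms.
Propagation delays (d/s per hop): 0.014, 0.0363235, 0.321, 120 ms; sum = 120.371 ms.
End-to-end = 144 ms.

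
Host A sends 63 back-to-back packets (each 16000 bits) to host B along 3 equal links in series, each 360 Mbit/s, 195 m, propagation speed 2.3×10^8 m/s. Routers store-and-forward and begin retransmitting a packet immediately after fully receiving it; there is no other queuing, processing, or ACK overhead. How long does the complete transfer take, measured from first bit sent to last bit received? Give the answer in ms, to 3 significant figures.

2.89 ms

Per-hop transmission t_tx = L/R = 16000/360000000 = 0.0444444 ms.
Per-hop propagation t_prop = 195/2.3e+08 = 0.000847826 ms.
Pipeline fill: first packet needs 3·t_tx to clear all hops; remaining 62 packets each add one t_tx.
Total = (3+63-1)·t_tx + 3·t_prop = 65·0.0444444 + 3·0.000847826 = 2.89 ms.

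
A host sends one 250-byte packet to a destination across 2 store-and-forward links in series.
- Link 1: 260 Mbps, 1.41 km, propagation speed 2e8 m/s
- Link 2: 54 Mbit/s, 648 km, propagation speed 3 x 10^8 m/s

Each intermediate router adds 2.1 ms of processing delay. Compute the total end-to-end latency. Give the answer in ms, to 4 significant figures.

L = 250 × 8 = 2000 bits.
Transmission delays (L/R per hop): 0.00769231, 0.037037 ms; sum = 0.0447293 ms.
Propagation delays (d/s per hop): 0.00705, 2.16 ms; sum = 2.16705 ms.
Processing at 1 router(s): 1 × 2.1 ms = 2.1 ms.
End-to-end = 4.312 ms.

4.312 ms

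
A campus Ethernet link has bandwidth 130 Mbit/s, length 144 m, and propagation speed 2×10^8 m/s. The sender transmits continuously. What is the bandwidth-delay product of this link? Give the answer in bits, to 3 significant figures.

93.6 bits

Propagation delay = 144 / 200000000 = 7.2e-07 s.
BDP = R × t_prop = 130000000 × 7.2e-07 = 93.6 bits.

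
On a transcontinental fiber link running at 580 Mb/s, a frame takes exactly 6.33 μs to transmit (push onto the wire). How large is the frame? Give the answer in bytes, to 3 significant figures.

L = R × t_tx = 580000000 b/s × 6.33e-06 s = 3671.4 bits.
In bytes: 3671.4 / 8 = 459 bytes.

459 bytes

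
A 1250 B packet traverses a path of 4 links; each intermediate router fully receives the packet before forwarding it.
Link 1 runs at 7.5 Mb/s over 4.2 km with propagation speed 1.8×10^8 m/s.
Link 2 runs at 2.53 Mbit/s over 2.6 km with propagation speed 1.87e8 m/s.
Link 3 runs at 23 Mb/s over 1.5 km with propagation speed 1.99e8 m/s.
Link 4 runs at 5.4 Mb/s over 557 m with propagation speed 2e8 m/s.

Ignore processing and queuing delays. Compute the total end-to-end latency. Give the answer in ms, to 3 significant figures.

L = 1250 × 8 = 10000 bits.
Transmission delays (L/R per hop): 1.33333, 3.95257, 0.434783, 1.85185 ms; sum = 7.57254 ms.
Propagation delays (d/s per hop): 0.0233333, 0.0139037, 0.00753769, 0.002785 ms; sum = 0.0475598 ms.
End-to-end = 7.62 ms.

7.62 ms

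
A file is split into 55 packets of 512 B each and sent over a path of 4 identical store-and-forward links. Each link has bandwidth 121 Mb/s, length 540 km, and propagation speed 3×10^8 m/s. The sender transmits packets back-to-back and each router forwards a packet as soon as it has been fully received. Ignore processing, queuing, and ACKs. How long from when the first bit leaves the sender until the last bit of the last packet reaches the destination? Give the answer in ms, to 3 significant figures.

9.16 ms

Per-hop transmission t_tx = L/R = 4096/121000000 = 0.0338512 ms.
Per-hop propagation t_prop = 540000/300000000 = 1.8 ms.
Pipeline fill: first packet needs 4·t_tx to clear all hops; remaining 54 packets each add one t_tx.
Total = (4+55-1)·t_tx + 4·t_prop = 58·0.0338512 + 4·1.8 = 9.16 ms.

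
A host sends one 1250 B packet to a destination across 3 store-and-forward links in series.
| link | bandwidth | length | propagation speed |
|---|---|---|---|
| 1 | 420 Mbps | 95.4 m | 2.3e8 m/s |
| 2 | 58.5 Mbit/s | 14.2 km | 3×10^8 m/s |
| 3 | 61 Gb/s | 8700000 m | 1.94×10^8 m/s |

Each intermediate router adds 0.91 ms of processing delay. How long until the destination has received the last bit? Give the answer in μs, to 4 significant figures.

L = 1250 × 8 = 10000 bits.
Transmission delays (L/R per hop): 23.8095, 170.94, 0.163934 μs; sum = 194.914 μs.
Propagation delays (d/s per hop): 0.414783, 47.3333, 44845.4 μs; sum = 44893.1 μs.
Processing at 2 router(s): 2 × 0.91 ms = 1820 μs.
End-to-end = 46910 μs.

46910 μs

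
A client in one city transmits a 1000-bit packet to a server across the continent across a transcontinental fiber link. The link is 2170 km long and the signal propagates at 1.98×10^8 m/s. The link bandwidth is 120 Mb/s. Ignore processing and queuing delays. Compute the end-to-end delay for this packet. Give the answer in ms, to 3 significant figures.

Transmission delay = L/R = 1000 / 120000000 = 0.00833333 ms.
Propagation delay = d/s = 2170000 m / 198000000 m/s = 10.9596 ms.
Total = 11.0 ms.

11.0 ms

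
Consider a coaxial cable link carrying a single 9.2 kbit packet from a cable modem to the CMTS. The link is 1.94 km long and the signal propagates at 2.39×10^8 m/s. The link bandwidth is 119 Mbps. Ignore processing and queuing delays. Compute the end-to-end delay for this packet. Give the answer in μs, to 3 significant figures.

85.4 μs

L = 9200 bits.
Transmission delay = L/R = 9200 / 119000000 = 77.3109 μs.
Propagation delay = d/s = 1940 m / 239000000 m/s = 8.11715 μs.
Total = 85.4 μs.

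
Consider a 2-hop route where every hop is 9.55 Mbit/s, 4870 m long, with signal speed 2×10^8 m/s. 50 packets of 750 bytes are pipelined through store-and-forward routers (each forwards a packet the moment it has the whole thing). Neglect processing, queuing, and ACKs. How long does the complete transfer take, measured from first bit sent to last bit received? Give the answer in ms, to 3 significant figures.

32.1 ms

Per-hop transmission t_tx = L/R = 6000/9550000 = 0.628272 ms.
Per-hop propagation t_prop = 4870/200000000 = 0.02435 ms.
Pipeline fill: first packet needs 2·t_tx to clear all hops; remaining 49 packets each add one t_tx.
Total = (2+50-1)·t_tx + 2·t_prop = 51·0.628272 + 2·0.02435 = 32.1 ms.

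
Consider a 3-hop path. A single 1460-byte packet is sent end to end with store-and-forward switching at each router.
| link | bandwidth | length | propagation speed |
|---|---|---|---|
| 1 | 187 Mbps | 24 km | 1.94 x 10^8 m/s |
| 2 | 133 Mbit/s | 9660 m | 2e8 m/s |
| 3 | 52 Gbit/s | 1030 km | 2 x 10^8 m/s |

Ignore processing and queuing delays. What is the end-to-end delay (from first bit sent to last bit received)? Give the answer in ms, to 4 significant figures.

L = 1460 × 8 = 11680 bits.
Transmission delays (L/R per hop): 0.0624599, 0.0878195, 0.000224615 ms; sum = 0.150504 ms.
Propagation delays (d/s per hop): 0.123711, 0.0483, 5.15 ms; sum = 5.32201 ms.
End-to-end = 5.473 ms.

5.473 ms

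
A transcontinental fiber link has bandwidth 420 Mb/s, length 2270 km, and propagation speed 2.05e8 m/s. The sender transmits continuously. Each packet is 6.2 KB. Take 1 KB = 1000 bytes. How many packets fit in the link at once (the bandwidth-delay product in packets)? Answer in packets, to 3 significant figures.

Propagation delay = 2270000 / 2.05e+08 = 0.0110732 s.
BDP = R × t_prop = 420000000 × 0.0110732 = 4650730 bits.
In packets of 49600 bits: 93.8 packets.

93.8 packets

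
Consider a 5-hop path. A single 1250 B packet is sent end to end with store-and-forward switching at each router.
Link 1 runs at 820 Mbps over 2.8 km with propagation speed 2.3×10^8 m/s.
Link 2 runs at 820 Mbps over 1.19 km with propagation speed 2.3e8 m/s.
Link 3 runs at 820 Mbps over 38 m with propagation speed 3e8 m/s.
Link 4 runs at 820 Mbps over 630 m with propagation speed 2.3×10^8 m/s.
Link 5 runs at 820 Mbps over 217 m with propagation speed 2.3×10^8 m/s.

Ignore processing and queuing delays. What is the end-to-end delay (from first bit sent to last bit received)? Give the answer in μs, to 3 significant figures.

82.1 μs

L = 1250 × 8 = 10000 bits.
Transmission delay per hop = L/R = 10000/820000000 = 12.1951 μs; 5 hops → 60.9756 μs.
Propagation delays (d/s per hop): 12.1739, 5.17391, 0.126667, 2.73913, 0.943478 μs; sum = 21.1571 μs.
End-to-end = 82.1 μs.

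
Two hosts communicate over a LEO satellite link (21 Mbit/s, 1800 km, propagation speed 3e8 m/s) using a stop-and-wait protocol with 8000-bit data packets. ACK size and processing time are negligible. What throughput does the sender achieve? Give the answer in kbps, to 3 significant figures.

646 kbps

t_tx = L/R = 8000/21000000 = 0.000380952 s.
t_prop = 1800000/300000000 = 0.006 s; RTT = 0.012 s.
Cycle = t_tx + RTT = 0.012381 s.
Throughput = L / cycle = 8000 / 0.012381 = 646 kbps.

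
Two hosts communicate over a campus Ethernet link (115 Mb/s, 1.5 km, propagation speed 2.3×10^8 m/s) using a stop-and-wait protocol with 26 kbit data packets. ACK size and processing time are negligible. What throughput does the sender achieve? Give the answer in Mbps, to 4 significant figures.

t_tx = L/R = 26000/115000000 = 0.000226087 s.
t_prop = 1500/2.3e+08 = 6.52174e-06 s; RTT = 1.30435e-05 s.
Cycle = t_tx + RTT = 0.00023913 s.
Throughput = L / cycle = 26000 / 0.00023913 = 108.7 Mbps.

108.7 Mbps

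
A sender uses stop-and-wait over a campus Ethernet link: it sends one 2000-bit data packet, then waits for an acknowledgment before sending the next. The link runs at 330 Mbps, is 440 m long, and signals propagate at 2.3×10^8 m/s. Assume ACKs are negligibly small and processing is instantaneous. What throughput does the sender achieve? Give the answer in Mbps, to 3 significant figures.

202 Mbps

t_tx = L/R = 2000/330000000 = 6.06061e-06 s.
t_prop = 440/2.3e+08 = 1.91304e-06 s; RTT = 3.82609e-06 s.
Cycle = t_tx + RTT = 9.88669e-06 s.
Throughput = L / cycle = 2000 / 9.88669e-06 = 202 Mbps.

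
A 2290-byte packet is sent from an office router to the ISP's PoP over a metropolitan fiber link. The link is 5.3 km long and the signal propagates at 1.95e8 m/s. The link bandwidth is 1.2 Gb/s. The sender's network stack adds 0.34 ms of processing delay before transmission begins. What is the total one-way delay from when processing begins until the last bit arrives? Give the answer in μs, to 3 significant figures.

L = 2290 × 8 = 18320 bits.
Transmission delay = L/R = 18320 / 1200000000 = 15.2667 μs.
Propagation delay = d/s = 5300 m / 195000000 m/s = 27.1795 μs.
Plus processing delay 0.34 ms = 340 μs.
Total = 382 μs.

382 μs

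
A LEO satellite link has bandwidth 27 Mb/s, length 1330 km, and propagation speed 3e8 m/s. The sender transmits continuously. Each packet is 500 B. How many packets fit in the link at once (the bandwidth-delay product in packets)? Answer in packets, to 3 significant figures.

Propagation delay = 1330000 / 300000000 = 0.00443333 s.
BDP = R × t_prop = 27000000 × 0.00443333 = 119700 bits.
In packets of 4000 bits: 29.9 packets.

29.9 packets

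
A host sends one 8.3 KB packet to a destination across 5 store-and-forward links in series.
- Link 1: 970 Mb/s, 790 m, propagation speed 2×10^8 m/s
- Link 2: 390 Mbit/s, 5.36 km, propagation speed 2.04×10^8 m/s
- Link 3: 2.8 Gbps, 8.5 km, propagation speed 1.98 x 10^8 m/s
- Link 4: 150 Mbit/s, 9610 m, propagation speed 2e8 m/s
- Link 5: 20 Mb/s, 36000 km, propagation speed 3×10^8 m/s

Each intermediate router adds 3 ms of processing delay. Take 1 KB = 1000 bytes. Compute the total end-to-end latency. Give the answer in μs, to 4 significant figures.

136100 μs

L = 66400 bits.
Transmission delays (L/R per hop): 68.4536, 170.256, 23.7143, 442.667, 3320 μs; sum = 4025.09 μs.
Propagation delays (d/s per hop): 3.95, 26.2745, 42.9293, 48.05, 120000 μs; sum = 120121 μs.
Processing at 4 router(s): 4 × 3 ms = 12000 μs.
End-to-end = 136100 μs.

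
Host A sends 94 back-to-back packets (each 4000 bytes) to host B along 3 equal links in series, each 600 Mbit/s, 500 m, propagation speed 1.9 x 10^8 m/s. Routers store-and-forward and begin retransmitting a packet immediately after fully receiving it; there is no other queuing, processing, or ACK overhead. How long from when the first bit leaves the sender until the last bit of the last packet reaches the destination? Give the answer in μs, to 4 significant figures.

5128 μs

Per-hop transmission t_tx = L/R = 32000/600000000 = 53.3333 μs.
Per-hop propagation t_prop = 500/190000000 = 2.63158 μs.
Pipeline fill: first packet needs 3·t_tx to clear all hops; remaining 93 packets each add one t_tx.
Total = (3+94-1)·t_tx + 3·t_prop = 96·53.3333 + 3·2.63158 = 5128 μs.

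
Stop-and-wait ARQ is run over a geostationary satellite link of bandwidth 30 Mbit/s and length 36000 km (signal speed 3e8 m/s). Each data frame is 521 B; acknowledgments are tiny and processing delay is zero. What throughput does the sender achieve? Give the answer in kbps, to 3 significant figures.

17.4 kbps

t_tx = L/R = 4168/30000000 = 0.000138933 s.
t_prop = 36000000/300000000 = 0.12 s; RTT = 0.24 s.
Cycle = t_tx + RTT = 0.240139 s.
Throughput = L / cycle = 4168 / 0.240139 = 17.4 kbps.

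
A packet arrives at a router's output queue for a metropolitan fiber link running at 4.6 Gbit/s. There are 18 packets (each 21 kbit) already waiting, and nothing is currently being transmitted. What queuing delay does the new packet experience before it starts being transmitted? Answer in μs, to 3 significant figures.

Each queued packet: L/R = 21000/4600000000 = 4.56522 μs.
18 queued → 82.1739 μs.
Queuing delay = 82.2 μs.

82.2 μs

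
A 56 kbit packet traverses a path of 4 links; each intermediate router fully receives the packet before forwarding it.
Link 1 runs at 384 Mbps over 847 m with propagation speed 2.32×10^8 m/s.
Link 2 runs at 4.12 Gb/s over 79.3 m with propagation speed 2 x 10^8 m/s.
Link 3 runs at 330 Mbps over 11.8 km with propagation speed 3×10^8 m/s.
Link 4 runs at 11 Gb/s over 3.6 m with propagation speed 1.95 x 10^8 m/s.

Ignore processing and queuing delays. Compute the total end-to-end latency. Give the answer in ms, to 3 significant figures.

0.378 ms

L = 56000 bits.
Transmission delays (L/R per hop): 0.145833, 0.0135922, 0.169697, 0.00509091 ms; sum = 0.334213 ms.
Propagation delays (d/s per hop): 0.00365086, 0.0003965, 0.0393333, 1.84615e-05 ms; sum = 0.0433992 ms.
End-to-end = 0.378 ms.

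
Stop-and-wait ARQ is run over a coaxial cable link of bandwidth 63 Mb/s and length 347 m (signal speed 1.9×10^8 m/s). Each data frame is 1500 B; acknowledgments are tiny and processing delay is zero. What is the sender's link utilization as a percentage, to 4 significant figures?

98.12 %

t_tx = L/R = 12000/63000000 = 0.000190476 s.
t_prop = 347/190000000 = 1.82632e-06 s; RTT = 3.65263e-06 s.
Cycle = t_tx + RTT = 0.000194129 s.
Utilization = t_tx / cycle = 0.000190476/0.000194129 = 98.12 %.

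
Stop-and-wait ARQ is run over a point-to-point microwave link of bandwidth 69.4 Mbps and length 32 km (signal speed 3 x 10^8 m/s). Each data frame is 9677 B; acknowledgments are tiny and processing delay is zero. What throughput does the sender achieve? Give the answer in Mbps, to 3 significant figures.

58.3 Mbps

t_tx = L/R = 77416/69400000 = 0.0011155 s.
t_prop = 32000/300000000 = 0.000106667 s; RTT = 0.000213333 s.
Cycle = t_tx + RTT = 0.00132884 s.
Throughput = L / cycle = 77416 / 0.00132884 = 58.3 Mbps.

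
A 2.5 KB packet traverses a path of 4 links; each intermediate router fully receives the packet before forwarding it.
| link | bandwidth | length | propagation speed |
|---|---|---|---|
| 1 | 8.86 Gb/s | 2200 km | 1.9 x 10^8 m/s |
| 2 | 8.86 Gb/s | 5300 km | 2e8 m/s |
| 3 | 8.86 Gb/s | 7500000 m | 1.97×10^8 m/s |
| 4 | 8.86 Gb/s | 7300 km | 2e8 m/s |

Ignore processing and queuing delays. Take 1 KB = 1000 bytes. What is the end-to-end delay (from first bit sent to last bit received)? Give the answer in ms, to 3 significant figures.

113 ms

L = 20000 bits.
Transmission delay per hop = L/R = 20000/8860000000 = 0.00225734 ms; 4 hops → 0.00902935 ms.
Propagation delays (d/s per hop): 11.5789, 26.5, 38.0711, 36.5 ms; sum = 112.65 ms.
End-to-end = 113 ms.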